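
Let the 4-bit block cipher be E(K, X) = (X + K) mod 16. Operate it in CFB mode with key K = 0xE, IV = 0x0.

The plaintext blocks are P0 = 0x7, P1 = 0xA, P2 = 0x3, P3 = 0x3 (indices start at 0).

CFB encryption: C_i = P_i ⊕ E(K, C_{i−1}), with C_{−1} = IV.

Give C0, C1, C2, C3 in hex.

C0: E(K, 0x0) = 0xE; 0x7 ⊕ 0xE = 0x9.
C1: E(K, 0x9) = 0x7; 0xA ⊕ 0x7 = 0xD.
C2: E(K, 0xD) = 0xB; 0x3 ⊕ 0xB = 0x8.
C3: E(K, 0x8) = 0x6; 0x3 ⊕ 0x6 = 0x5.

C0 = 0x9, C1 = 0xD, C2 = 0x8, C3 = 0x5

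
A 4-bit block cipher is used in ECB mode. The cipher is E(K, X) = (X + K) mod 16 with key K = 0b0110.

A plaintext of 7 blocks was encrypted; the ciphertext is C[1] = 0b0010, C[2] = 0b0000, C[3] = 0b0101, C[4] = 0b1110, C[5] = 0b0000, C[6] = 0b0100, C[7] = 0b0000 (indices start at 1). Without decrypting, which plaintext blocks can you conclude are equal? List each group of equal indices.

ECB encrypts each block independently with the same key, so equal ciphertext blocks imply equal plaintext blocks.
C[2] = C[5] = C[7] = 0b0000, so P[2] = P[5] = P[7].

P[2] = P[5] = P[7]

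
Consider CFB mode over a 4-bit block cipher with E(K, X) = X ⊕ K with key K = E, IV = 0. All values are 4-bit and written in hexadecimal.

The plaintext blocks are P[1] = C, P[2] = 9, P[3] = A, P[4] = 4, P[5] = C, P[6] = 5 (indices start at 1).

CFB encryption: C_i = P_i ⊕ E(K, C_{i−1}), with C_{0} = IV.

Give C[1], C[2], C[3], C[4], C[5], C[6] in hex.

C[1] = 2, C[2] = 5, C[3] = 1, C[4] = B, C[5] = 9, C[6] = 2

C[1]: E(K, 0) = E; C ⊕ E = 2.
C[2]: E(K, 2) = C; 9 ⊕ C = 5.
C[3]: E(K, 5) = B; A ⊕ B = 1.
C[4]: E(K, 1) = F; 4 ⊕ F = B.
C[5]: E(K, B) = 5; C ⊕ 5 = 9.
C[6]: E(K, 9) = 7; 5 ⊕ 7 = 2.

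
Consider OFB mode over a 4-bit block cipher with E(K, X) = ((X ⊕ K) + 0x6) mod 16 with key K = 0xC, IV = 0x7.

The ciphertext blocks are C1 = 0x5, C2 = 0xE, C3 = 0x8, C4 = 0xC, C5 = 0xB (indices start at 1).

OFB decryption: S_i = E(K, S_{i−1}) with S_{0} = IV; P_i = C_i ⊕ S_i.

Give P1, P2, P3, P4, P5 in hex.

P1: S = E(K, 0x7) = 0x1; 0x5 ⊕ 0x1 = 0x4.
P2: S = E(K, 0x1) = 0x3; 0xE ⊕ 0x3 = 0xD.
P3: S = E(K, 0x3) = 0x5; 0x8 ⊕ 0x5 = 0xD.
P4: S = E(K, 0x5) = 0xF; 0xC ⊕ 0xF = 0x3.
P5: S = E(K, 0xF) = 0x9; 0xB ⊕ 0x9 = 0x2.

P1 = 0x4, P2 = 0xD, P3 = 0xD, P4 = 0x3, P5 = 0x2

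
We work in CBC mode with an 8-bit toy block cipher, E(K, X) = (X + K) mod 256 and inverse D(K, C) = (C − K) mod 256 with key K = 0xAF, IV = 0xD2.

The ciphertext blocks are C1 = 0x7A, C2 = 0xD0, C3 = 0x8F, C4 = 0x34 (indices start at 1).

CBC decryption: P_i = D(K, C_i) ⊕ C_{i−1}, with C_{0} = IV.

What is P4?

P4 = 0x0A

P4: D(K, 0x34) = 0x85; 0x85 ⊕ 0x8F = 0x0A.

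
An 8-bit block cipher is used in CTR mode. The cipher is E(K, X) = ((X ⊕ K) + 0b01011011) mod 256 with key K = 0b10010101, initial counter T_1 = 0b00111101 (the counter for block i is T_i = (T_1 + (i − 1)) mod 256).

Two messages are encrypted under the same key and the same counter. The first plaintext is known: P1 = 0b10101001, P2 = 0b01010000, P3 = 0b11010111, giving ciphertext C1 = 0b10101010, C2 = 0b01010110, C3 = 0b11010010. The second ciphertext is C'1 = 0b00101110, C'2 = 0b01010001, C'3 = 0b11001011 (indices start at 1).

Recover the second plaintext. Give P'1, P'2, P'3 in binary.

In CTR with a reused counter, both messages share the same keystream S_i, so C_i ⊕ C'_i = P_i ⊕ P'_i and thus P'_i = P_i ⊕ C_i ⊕ C'_i.
P'1: 0b10101001 ⊕ 0b10101010 ⊕ 0b00101110 = 0b00101101.
P'2: 0b01010000 ⊕ 0b01010110 ⊕ 0b01010001 = 0b01010111.
P'3: 0b11010111 ⊕ 0b11010010 ⊕ 0b11001011 = 0b11001110.

P'1 = 0b00101101, P'2 = 0b01010111, P'3 = 0b11001110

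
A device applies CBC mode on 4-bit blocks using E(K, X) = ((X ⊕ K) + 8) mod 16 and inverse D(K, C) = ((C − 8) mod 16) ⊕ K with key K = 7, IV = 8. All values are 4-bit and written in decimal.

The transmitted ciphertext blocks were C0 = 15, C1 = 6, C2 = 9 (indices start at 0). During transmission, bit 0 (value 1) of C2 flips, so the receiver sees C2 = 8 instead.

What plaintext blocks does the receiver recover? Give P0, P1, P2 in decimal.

P0 = 8, P1 = 6, P2 = 1

CBC decryption: P_i = D(K, C_i) ⊕ C_{i−1}, with C_{−1} = IV.
Only C2 changed, to 8. In CBC, a change in C_i garbles P_i and flips the same bit in P_{i+1}. Decrypting the received ciphertext:
P0: D(K, 15) = 0; 0 ⊕ 8 = 8.
P1: D(K, 6) = 9; 9 ⊕ 15 = 6.
P2: D(K, 8) = 7; 7 ⊕ 6 = 1.
Blocks that differ from the original plaintext: P2.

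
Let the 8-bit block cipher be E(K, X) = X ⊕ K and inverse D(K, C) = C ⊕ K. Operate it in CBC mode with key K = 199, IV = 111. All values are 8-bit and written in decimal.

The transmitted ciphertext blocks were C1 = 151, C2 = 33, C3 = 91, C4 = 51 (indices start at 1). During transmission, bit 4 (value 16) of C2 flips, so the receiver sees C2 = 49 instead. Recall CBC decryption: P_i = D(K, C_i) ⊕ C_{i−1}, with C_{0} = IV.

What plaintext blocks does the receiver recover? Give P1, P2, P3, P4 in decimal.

P1 = 63, P2 = 97, P3 = 173, P4 = 175

Only C2 changed, to 49. In CBC, a change in C_i garbles P_i and flips the same bit in P_{i+1}. Decrypting the received ciphertext:
P1: D(K, 151) = 80; 80 ⊕ 111 = 63.
P2: D(K, 49) = 246; 246 ⊕ 151 = 97.
P3: D(K, 91) = 156; 156 ⊕ 49 = 173.
P4: D(K, 51) = 244; 244 ⊕ 91 = 175.
Blocks that differ from the original plaintext: P2, P3.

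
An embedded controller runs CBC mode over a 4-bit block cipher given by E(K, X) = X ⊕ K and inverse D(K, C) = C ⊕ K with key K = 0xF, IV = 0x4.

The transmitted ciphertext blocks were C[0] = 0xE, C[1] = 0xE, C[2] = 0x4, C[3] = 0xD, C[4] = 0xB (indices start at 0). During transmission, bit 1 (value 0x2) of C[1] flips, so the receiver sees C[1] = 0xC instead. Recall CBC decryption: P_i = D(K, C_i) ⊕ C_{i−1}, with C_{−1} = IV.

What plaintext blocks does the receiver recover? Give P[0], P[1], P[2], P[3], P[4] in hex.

P[0] = 0x5, P[1] = 0xD, P[2] = 0x7, P[3] = 0x6, P[4] = 0x9

Only C[1] changed, to 0xC. In CBC, a change in C_i garbles P_i and flips the same bit in P_{i+1}. Decrypting the received ciphertext:
P[0]: D(K, 0xE) = 0x1; 0x1 ⊕ 0x4 = 0x5.
P[1]: D(K, 0xC) = 0x3; 0x3 ⊕ 0xE = 0xD.
P[2]: D(K, 0x4) = 0xB; 0xB ⊕ 0xC = 0x7.
P[3]: D(K, 0xD) = 0x2; 0x2 ⊕ 0x4 = 0x6.
P[4]: D(K, 0xB) = 0x4; 0x4 ⊕ 0xD = 0x9.
Blocks that differ from the original plaintext: P[1], P[2].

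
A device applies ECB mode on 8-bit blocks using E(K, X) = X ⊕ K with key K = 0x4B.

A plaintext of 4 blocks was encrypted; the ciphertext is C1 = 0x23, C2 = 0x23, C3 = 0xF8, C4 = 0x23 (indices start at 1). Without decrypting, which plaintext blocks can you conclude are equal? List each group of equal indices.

ECB encrypts each block independently with the same key, so equal ciphertext blocks imply equal plaintext blocks.
C1 = C2 = C4 = 0x23, so P1 = P2 = P4.

P1 = P2 = P4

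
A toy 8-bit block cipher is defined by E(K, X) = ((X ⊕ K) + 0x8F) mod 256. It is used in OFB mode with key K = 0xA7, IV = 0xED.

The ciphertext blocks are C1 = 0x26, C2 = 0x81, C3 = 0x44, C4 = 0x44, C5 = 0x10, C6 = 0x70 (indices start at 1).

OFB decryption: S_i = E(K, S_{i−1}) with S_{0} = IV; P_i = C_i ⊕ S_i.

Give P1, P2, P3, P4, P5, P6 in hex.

P1 = 0xFF, P2 = 0x8C, P3 = 0x7D, P4 = 0x69, P5 = 0x09, P6 = 0x3D

P1: S = E(K, 0xED) = 0xD9; 0x26 ⊕ 0xD9 = 0xFF.
P2: S = E(K, 0xD9) = 0x0D; 0x81 ⊕ 0x0D = 0x8C.
P3: S = E(K, 0x0D) = 0x39; 0x44 ⊕ 0x39 = 0x7D.
P4: S = E(K, 0x39) = 0x2D; 0x44 ⊕ 0x2D = 0x69.
P5: S = E(K, 0x2D) = 0x19; 0x10 ⊕ 0x19 = 0x09.
P6: S = E(K, 0x19) = 0x4D; 0x70 ⊕ 0x4D = 0x3D.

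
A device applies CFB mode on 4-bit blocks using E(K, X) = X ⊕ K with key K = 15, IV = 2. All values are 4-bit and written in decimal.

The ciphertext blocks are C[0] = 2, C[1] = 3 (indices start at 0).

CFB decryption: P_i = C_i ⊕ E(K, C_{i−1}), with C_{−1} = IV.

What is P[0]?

P[0] = 15

P[0]: E(K, 2) = 13; 2 ⊕ 13 = 15.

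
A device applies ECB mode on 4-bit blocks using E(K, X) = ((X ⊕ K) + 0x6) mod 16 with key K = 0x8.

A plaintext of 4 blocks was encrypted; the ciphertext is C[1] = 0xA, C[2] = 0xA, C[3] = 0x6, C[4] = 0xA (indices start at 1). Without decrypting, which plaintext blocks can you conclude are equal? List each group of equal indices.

ECB encrypts each block independently with the same key, so equal ciphertext blocks imply equal plaintext blocks.
C[1] = C[2] = C[4] = 0xA, so P[1] = P[2] = P[4].

P[1] = P[2] = P[4]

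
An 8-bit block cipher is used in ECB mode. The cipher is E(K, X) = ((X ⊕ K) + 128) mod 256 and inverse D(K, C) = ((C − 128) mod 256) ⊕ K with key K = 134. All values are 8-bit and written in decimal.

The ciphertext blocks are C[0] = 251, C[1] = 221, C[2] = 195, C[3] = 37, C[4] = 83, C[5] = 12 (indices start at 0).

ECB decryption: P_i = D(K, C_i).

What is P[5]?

P[5] = 10

P[5]: D(K, 12) = 10.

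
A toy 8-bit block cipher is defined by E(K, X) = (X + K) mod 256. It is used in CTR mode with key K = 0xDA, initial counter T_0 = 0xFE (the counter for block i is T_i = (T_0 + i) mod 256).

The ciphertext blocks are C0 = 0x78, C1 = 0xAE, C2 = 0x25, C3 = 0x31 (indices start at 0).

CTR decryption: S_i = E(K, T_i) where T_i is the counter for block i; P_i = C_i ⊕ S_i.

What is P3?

P3: T = 0x01, S = E(K, T) = 0xDB; 0x31 ⊕ 0xDB = 0xEA.

P3 = 0xEA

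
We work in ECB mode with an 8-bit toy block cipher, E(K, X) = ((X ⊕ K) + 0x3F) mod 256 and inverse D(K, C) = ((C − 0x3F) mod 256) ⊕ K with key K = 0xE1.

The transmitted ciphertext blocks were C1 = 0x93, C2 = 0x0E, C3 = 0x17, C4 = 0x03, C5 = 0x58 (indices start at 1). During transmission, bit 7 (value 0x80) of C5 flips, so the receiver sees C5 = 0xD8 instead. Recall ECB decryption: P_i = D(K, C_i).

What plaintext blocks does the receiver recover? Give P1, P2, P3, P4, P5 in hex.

Only C5 changed, to 0xD8. In ECB, a change in C_i affects only P_i. Decrypting the received ciphertext:
P1: D(K, 0x93) = 0xB5.
P2: D(K, 0x0E) = 0x2E.
P3: D(K, 0x17) = 0x39.
P4: D(K, 0x03) = 0x25.
P5: D(K, 0xD8) = 0x78.
Blocks that differ from the original plaintext: P5.

P1 = 0xB5, P2 = 0x2E, P3 = 0x39, P4 = 0x25, P5 = 0x78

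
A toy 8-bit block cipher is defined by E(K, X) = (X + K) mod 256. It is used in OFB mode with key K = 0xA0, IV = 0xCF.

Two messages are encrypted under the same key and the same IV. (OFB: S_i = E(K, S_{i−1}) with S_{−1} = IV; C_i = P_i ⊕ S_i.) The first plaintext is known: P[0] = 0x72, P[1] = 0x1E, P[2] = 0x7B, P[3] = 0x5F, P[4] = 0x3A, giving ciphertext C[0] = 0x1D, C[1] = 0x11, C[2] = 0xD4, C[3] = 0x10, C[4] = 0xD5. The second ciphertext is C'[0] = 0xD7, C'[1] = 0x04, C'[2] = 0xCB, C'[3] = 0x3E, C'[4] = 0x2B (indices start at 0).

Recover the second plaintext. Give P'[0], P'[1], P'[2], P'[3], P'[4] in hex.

P'[0] = 0xB8, P'[1] = 0x0B, P'[2] = 0x64, P'[3] = 0x71, P'[4] = 0xC4

In OFB with a reused IV, both messages share the same keystream S_i, so C_i ⊕ C'_i = P_i ⊕ P'_i and thus P'_i = P_i ⊕ C_i ⊕ C'_i.
P'[0]: 0x72 ⊕ 0x1D ⊕ 0xD7 = 0xB8.
P'[1]: 0x1E ⊕ 0x11 ⊕ 0x04 = 0x0B.
P'[2]: 0x7B ⊕ 0xD4 ⊕ 0xCB = 0x64.
P'[3]: 0x5F ⊕ 0x10 ⊕ 0x3E = 0x71.
P'[4]: 0x3A ⊕ 0xD5 ⊕ 0x2B = 0xC4.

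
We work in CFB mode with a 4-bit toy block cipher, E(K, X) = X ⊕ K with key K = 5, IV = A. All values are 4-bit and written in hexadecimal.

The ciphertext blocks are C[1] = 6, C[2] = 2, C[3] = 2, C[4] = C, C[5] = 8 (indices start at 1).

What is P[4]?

CFB decryption: P_i = C_i ⊕ E(K, C_{i−1}), with C_{0} = IV.
P[4]: E(K, 2) = 7; C ⊕ 7 = B.

P[4] = B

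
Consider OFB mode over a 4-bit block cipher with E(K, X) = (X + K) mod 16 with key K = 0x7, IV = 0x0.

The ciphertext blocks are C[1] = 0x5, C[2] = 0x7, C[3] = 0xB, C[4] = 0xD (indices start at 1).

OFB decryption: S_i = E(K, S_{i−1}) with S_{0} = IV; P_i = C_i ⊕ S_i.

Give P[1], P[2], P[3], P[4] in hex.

P[1]: S = E(K, 0x0) = 0x7; 0x5 ⊕ 0x7 = 0x2.
P[2]: S = E(K, 0x7) = 0xE; 0x7 ⊕ 0xE = 0x9.
P[3]: S = E(K, 0xE) = 0x5; 0xB ⊕ 0x5 = 0xE.
P[4]: S = E(K, 0x5) = 0xC; 0xD ⊕ 0xC = 0x1.

P[1] = 0x2, P[2] = 0x9, P[3] = 0xE, P[4] = 0x1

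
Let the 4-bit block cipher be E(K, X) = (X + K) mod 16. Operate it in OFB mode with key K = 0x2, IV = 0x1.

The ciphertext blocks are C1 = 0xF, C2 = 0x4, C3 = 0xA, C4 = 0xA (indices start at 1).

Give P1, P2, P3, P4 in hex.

P1 = 0xC, P2 = 0x1, P3 = 0xD, P4 = 0x3

OFB decryption: S_i = E(K, S_{i−1}) with S_{0} = IV; P_i = C_i ⊕ S_i.
P1: S = E(K, 0x1) = 0x3; 0xF ⊕ 0x3 = 0xC.
P2: S = E(K, 0x3) = 0x5; 0x4 ⊕ 0x5 = 0x1.
P3: S = E(K, 0x5) = 0x7; 0xA ⊕ 0x7 = 0xD.
P4: S = E(K, 0x7) = 0x9; 0xA ⊕ 0x9 = 0x3.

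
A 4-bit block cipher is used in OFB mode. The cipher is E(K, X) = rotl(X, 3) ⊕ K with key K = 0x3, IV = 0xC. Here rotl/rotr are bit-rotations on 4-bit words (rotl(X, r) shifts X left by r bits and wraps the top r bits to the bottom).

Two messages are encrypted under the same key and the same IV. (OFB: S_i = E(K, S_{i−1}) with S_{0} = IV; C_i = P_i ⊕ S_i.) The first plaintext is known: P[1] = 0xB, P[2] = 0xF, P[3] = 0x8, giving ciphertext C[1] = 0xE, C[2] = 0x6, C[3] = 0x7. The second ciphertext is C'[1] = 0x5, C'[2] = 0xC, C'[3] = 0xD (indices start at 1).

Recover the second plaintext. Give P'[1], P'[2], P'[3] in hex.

In OFB with a reused IV, both messages share the same keystream S_i, so C_i ⊕ C'_i = P_i ⊕ P'_i and thus P'_i = P_i ⊕ C_i ⊕ C'_i.
P'[1]: 0xB ⊕ 0xE ⊕ 0x5 = 0x0.
P'[2]: 0xF ⊕ 0x6 ⊕ 0xC = 0x5.
P'[3]: 0x8 ⊕ 0x7 ⊕ 0xD = 0x2.

P'[1] = 0x0, P'[2] = 0x5, P'[3] = 0x2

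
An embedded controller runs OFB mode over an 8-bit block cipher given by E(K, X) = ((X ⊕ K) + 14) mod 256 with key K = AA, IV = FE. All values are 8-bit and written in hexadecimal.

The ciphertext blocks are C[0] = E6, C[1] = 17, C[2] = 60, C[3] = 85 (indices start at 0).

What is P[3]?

OFB decryption: S_i = E(K, S_{i−1}) with S_{−1} = IV; P_i = C_i ⊕ S_i.
P[0]: S = E(K, FE) = 68; E6 ⊕ 68 = 8E.
P[1]: S = E(K, 68) = D6; 17 ⊕ D6 = C1.
P[2]: S = E(K, D6) = 90; 60 ⊕ 90 = F0.
P[3]: S = E(K, 90) = 4E; 85 ⊕ 4E = CB.

P[3] = CB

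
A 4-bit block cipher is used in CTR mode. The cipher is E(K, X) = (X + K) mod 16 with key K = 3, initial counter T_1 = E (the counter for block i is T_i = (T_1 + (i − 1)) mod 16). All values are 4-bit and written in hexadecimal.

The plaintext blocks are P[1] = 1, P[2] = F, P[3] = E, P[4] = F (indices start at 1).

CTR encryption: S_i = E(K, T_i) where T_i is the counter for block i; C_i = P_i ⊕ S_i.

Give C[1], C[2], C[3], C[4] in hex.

C[1] = 0, C[2] = D, C[3] = D, C[4] = B

C[1]: T = E, S = E(K, T) = 1; 1 ⊕ 1 = 0.
C[2]: T = F, S = E(K, T) = 2; F ⊕ 2 = D.
C[3]: T = 0, S = E(K, T) = 3; E ⊕ 3 = D.
C[4]: T = 1, S = E(K, T) = 4; F ⊕ 4 = B.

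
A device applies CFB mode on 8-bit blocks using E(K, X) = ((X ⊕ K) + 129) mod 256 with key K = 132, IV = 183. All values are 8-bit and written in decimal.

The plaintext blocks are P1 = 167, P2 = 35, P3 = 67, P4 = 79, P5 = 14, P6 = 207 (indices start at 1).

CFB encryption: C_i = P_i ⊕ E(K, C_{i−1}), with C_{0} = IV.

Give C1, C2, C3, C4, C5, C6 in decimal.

C1: E(K, 183) = 180; 167 ⊕ 180 = 19.
C2: E(K, 19) = 24; 35 ⊕ 24 = 59.
C3: E(K, 59) = 64; 67 ⊕ 64 = 3.
C4: E(K, 3) = 8; 79 ⊕ 8 = 71.
C5: E(K, 71) = 68; 14 ⊕ 68 = 74.
C6: E(K, 74) = 79; 207 ⊕ 79 = 128.

C1 = 19, C2 = 59, C3 = 3, C4 = 71, C5 = 74, C6 = 128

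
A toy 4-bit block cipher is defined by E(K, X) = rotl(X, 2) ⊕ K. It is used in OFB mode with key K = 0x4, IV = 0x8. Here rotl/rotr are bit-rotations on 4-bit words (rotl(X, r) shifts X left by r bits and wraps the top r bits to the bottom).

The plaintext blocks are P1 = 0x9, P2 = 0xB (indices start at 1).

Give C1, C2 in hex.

C1 = 0xF, C2 = 0x6

OFB encryption: S_i = E(K, S_{i−1}) with S_{0} = IV; C_i = P_i ⊕ S_i.
C1: S = E(K, 0x8) = 0x6; 0x9 ⊕ 0x6 = 0xF.
C2: S = E(K, 0x6) = 0xD; 0xB ⊕ 0xD = 0x6.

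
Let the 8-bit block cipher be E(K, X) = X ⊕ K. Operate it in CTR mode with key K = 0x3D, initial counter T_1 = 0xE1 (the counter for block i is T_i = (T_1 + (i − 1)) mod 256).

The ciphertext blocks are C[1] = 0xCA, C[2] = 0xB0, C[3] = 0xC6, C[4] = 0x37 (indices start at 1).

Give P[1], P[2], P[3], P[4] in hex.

P[1] = 0x16, P[2] = 0x6F, P[3] = 0x18, P[4] = 0xEE

CTR decryption: S_i = E(K, T_i) where T_i is the counter for block i; P_i = C_i ⊕ S_i.
P[1]: T = 0xE1, S = E(K, T) = 0xDC; 0xCA ⊕ 0xDC = 0x16.
P[2]: T = 0xE2, S = E(K, T) = 0xDF; 0xB0 ⊕ 0xDF = 0x6F.
P[3]: T = 0xE3, S = E(K, T) = 0xDE; 0xC6 ⊕ 0xDE = 0x18.
P[4]: T = 0xE4, S = E(K, T) = 0xD9; 0x37 ⊕ 0xD9 = 0xEE.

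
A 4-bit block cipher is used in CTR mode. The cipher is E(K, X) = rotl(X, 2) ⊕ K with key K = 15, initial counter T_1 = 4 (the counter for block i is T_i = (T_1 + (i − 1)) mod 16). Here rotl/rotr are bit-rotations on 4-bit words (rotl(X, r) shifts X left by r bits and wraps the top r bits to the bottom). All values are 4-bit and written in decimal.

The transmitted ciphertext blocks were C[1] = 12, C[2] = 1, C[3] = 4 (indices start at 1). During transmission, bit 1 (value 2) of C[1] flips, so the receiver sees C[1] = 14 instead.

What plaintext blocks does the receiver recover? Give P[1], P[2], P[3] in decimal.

P[1] = 0, P[2] = 11, P[3] = 2

CTR decryption: S_i = E(K, T_i) where T_i is the counter for block i; P_i = C_i ⊕ S_i.
Only C[1] changed, to 14. In CTR, a change in C_i flips the same bit in P_i only; the keystream is unaffected. Decrypting the received ciphertext:
P[1]: T = 4, S = E(K, T) = 14; 14 ⊕ 14 = 0.
P[2]: T = 5, S = E(K, T) = 10; 1 ⊕ 10 = 11.
P[3]: T = 6, S = E(K, T) = 6; 4 ⊕ 6 = 2.
Blocks that differ from the original plaintext: P[1].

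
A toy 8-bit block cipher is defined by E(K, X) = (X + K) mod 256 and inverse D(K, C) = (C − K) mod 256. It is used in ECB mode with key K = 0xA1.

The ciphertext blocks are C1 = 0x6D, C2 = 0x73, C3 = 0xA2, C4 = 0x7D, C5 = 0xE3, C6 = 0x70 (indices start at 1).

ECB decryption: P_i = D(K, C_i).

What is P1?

P1: D(K, 0x6D) = 0xCC.

P1 = 0xCC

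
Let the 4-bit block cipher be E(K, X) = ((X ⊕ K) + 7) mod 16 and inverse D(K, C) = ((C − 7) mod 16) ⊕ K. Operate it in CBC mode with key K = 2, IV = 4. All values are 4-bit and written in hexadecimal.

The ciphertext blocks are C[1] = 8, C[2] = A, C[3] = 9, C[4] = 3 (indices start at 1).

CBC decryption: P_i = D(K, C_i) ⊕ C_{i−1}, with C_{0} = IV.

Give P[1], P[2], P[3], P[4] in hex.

P[1] = 7, P[2] = 9, P[3] = A, P[4] = 7

P[1]: D(K, 8) = 3; 3 ⊕ 4 = 7.
P[2]: D(K, A) = 1; 1 ⊕ 8 = 9.
P[3]: D(K, 9) = 0; 0 ⊕ A = A.
P[4]: D(K, 3) = E; E ⊕ 9 = 7.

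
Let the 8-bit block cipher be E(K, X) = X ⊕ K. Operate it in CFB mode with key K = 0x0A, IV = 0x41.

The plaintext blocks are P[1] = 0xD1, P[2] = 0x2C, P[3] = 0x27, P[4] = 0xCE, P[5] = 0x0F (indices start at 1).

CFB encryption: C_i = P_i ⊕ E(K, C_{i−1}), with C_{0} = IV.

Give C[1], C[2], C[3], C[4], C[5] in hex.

C[1] = 0x9A, C[2] = 0xBC, C[3] = 0x91, C[4] = 0x55, C[5] = 0x50

C[1]: E(K, 0x41) = 0x4B; 0xD1 ⊕ 0x4B = 0x9A.
C[2]: E(K, 0x9A) = 0x90; 0x2C ⊕ 0x90 = 0xBC.
C[3]: E(K, 0xBC) = 0xB6; 0x27 ⊕ 0xB6 = 0x91.
C[4]: E(K, 0x91) = 0x9B; 0xCE ⊕ 0x9B = 0x55.
C[5]: E(K, 0x55) = 0x5F; 0x0F ⊕ 0x5F = 0x50.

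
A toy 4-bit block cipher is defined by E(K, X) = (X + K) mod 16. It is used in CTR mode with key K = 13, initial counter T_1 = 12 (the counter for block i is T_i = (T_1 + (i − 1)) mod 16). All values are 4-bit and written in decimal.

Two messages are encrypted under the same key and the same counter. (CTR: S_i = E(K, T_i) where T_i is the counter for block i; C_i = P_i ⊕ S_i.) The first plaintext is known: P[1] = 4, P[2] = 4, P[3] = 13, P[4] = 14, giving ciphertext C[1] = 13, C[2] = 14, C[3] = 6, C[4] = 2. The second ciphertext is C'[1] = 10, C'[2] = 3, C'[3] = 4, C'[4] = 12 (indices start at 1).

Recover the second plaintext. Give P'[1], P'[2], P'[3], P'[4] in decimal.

In CTR with a reused counter, both messages share the same keystream S_i, so C_i ⊕ C'_i = P_i ⊕ P'_i and thus P'_i = P_i ⊕ C_i ⊕ C'_i.
P'[1]: 4 ⊕ 13 ⊕ 10 = 3.
P'[2]: 4 ⊕ 14 ⊕ 3 = 9.
P'[3]: 13 ⊕ 6 ⊕ 4 = 15.
P'[4]: 14 ⊕ 2 ⊕ 12 = 0.

P'[1] = 3, P'[2] = 9, P'[3] = 15, P'[4] = 0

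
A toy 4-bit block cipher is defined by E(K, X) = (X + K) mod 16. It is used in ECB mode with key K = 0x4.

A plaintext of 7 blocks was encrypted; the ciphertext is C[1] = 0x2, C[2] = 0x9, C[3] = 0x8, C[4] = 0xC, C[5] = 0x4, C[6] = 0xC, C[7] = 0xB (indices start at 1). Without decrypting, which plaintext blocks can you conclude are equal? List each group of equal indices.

ECB encrypts each block independently with the same key, so equal ciphertext blocks imply equal plaintext blocks.
C[4] = C[6] = 0xC, so P[4] = P[6].

P[4] = P[6]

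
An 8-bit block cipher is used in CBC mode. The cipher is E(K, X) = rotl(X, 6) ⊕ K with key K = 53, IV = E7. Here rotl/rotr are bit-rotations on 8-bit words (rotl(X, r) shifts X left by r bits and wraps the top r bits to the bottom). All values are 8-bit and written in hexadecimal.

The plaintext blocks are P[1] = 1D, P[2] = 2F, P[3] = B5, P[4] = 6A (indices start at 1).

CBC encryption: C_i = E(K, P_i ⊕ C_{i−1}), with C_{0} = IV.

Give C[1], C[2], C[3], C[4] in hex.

C[1]: P[1] ⊕ E7 = FA; E(K, FA) = ED.
C[2]: P[2] ⊕ ED = C2; E(K, C2) = E3.
C[3]: P[3] ⊕ E3 = 56; E(K, 56) = C6.
C[4]: P[4] ⊕ C6 = AC; E(K, AC) = 78.

C[1] = ED, C[2] = E3, C[3] = C6, C[4] = 78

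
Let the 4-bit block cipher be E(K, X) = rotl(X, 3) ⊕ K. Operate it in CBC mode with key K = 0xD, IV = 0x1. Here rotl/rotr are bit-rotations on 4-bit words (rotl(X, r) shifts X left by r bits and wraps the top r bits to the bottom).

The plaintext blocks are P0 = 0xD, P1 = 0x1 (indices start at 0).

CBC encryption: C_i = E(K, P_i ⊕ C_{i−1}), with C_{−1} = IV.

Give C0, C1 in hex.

C0: P0 ⊕ 0x1 = 0xC; E(K, 0xC) = 0xB.
C1: P1 ⊕ 0xB = 0xA; E(K, 0xA) = 0x8.

C0 = 0xB, C1 = 0x8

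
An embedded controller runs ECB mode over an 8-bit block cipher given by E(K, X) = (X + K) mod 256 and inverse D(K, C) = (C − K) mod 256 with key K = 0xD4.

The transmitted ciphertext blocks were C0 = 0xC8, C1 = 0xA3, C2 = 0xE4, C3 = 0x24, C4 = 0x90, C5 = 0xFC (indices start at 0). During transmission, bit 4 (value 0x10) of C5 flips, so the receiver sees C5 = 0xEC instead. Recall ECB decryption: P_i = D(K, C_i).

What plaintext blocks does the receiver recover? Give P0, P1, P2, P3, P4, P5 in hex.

Only C5 changed, to 0xEC. In ECB, a change in C_i affects only P_i. Decrypting the received ciphertext:
P0: D(K, 0xC8) = 0xF4.
P1: D(K, 0xA3) = 0xCF.
P2: D(K, 0xE4) = 0x10.
P3: D(K, 0x24) = 0x50.
P4: D(K, 0x90) = 0xBC.
P5: D(K, 0xEC) = 0x18.
Blocks that differ from the original plaintext: P5.

P0 = 0xF4, P1 = 0xCF, P2 = 0x10, P3 = 0x50, P4 = 0xBC, P5 = 0x18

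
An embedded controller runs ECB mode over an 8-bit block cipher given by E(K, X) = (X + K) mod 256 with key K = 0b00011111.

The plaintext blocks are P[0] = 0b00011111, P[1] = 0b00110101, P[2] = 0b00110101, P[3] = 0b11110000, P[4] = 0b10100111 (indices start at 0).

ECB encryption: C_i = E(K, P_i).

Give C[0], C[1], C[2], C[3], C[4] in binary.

C[0]: E(K, 0b00011111) = 0b00111110.
C[1]: E(K, 0b00110101) = 0b01010100.
C[2]: E(K, 0b00110101) = 0b01010100.
C[3]: E(K, 0b11110000) = 0b00001111.
C[4]: E(K, 0b10100111) = 0b11000110.

C[0] = 0b00111110, C[1] = 0b01010100, C[2] = 0b01010100, C[3] = 0b00001111, C[4] = 0b11000110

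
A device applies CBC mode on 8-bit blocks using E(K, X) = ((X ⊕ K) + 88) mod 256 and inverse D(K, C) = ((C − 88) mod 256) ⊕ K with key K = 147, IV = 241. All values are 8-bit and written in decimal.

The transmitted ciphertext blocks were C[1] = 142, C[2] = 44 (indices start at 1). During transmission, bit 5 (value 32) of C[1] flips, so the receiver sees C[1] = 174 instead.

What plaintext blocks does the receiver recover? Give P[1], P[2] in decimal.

P[1] = 52, P[2] = 233

CBC decryption: P_i = D(K, C_i) ⊕ C_{i−1}, with C_{0} = IV.
Only C[1] changed, to 174. In CBC, a change in C_i garbles P_i and flips the same bit in P_{i+1}. Decrypting the received ciphertext:
P[1]: D(K, 174) = 197; 197 ⊕ 241 = 52.
P[2]: D(K, 44) = 71; 71 ⊕ 174 = 233.
Blocks that differ from the original plaintext: P[1], P[2].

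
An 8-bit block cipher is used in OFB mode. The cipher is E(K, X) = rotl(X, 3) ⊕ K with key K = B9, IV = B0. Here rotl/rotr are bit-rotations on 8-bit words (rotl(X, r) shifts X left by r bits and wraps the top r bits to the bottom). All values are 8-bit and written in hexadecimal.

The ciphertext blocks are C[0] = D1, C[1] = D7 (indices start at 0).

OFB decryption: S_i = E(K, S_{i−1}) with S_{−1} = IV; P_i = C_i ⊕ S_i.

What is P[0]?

P[0] = ED

P[0]: S = E(K, B0) = 3C; D1 ⊕ 3C = ED.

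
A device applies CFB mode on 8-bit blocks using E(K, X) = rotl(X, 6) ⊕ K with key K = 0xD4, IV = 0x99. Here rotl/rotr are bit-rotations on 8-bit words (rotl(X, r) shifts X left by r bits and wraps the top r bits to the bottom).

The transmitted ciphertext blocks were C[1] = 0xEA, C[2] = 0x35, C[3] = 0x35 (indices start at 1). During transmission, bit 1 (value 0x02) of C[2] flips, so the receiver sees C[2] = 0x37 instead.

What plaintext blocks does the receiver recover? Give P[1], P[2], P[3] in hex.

CFB decryption: P_i = C_i ⊕ E(K, C_{i−1}), with C_{0} = IV.
Only C[2] changed, to 0x37. In CFB, a change in C_i flips the same bit in P_i and garbles P_{i+1}. Decrypting the received ciphertext:
P[1]: E(K, 0x99) = 0xB2; 0xEA ⊕ 0xB2 = 0x58.
P[2]: E(K, 0xEA) = 0x6E; 0x37 ⊕ 0x6E = 0x59.
P[3]: E(K, 0x37) = 0x19; 0x35 ⊕ 0x19 = 0x2C.
Blocks that differ from the original plaintext: P[2], P[3].

P[1] = 0x58, P[2] = 0x59, P[3] = 0x2C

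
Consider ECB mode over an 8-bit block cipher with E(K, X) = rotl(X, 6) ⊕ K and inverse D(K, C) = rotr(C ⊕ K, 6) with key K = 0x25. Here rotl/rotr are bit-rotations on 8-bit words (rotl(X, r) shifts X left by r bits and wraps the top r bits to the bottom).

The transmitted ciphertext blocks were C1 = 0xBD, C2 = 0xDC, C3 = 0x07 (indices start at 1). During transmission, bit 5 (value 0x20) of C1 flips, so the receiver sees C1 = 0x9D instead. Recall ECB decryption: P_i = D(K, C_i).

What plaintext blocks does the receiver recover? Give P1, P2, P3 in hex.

Only C1 changed, to 0x9D. In ECB, a change in C_i affects only P_i. Decrypting the received ciphertext:
P1: D(K, 0x9D) = 0xE2.
P2: D(K, 0xDC) = 0xE7.
P3: D(K, 0x07) = 0x88.
Blocks that differ from the original plaintext: P1.

P1 = 0xE2, P2 = 0xE7, P3 = 0x88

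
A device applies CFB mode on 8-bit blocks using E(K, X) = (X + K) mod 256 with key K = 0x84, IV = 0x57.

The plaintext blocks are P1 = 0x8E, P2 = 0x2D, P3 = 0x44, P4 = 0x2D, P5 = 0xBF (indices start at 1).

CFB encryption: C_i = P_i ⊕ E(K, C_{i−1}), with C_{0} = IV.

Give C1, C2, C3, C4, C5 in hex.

C1: E(K, 0x57) = 0xDB; 0x8E ⊕ 0xDB = 0x55.
C2: E(K, 0x55) = 0xD9; 0x2D ⊕ 0xD9 = 0xF4.
C3: E(K, 0xF4) = 0x78; 0x44 ⊕ 0x78 = 0x3C.
C4: E(K, 0x3C) = 0xC0; 0x2D ⊕ 0xC0 = 0xED.
C5: E(K, 0xED) = 0x71; 0xBF ⊕ 0x71 = 0xCE.

C1 = 0x55, C2 = 0xF4, C3 = 0x3C, C4 = 0xED, C5 = 0xCE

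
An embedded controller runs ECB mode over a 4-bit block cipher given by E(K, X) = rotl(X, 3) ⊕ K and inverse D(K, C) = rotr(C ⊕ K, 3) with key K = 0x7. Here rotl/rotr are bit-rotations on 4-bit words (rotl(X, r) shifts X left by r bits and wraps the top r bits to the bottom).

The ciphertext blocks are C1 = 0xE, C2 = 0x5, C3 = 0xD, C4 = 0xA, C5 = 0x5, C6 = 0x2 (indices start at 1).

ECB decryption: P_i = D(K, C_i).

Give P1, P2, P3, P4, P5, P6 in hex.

P1 = 0x3, P2 = 0x4, P3 = 0x5, P4 = 0xB, P5 = 0x4, P6 = 0xA

P1: D(K, 0xE) = 0x3.
P2: D(K, 0x5) = 0x4.
P3: D(K, 0xD) = 0x5.
P4: D(K, 0xA) = 0xB.
P5: D(K, 0x5) = 0x4.
P6: D(K, 0x2) = 0xA.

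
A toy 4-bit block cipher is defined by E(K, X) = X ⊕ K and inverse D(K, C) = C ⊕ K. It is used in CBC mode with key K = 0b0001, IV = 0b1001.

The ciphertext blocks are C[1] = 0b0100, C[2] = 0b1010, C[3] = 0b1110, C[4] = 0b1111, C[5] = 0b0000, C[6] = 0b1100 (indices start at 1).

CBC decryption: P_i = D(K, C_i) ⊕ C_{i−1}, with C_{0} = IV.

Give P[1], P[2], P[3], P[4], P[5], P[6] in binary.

P[1]: D(K, 0b0100) = 0b0101; 0b0101 ⊕ 0b1001 = 0b1100.
P[2]: D(K, 0b1010) = 0b1011; 0b1011 ⊕ 0b0100 = 0b1111.
P[3]: D(K, 0b1110) = 0b1111; 0b1111 ⊕ 0b1010 = 0b0101.
P[4]: D(K, 0b1111) = 0b1110; 0b1110 ⊕ 0b1110 = 0b0000.
P[5]: D(K, 0b0000) = 0b0001; 0b0001 ⊕ 0b1111 = 0b1110.
P[6]: D(K, 0b1100) = 0b1101; 0b1101 ⊕ 0b0000 = 0b1101.

P[1] = 0b1100, P[2] = 0b1111, P[3] = 0b0101, P[4] = 0b0000, P[5] = 0b1110, P[6] = 0b1101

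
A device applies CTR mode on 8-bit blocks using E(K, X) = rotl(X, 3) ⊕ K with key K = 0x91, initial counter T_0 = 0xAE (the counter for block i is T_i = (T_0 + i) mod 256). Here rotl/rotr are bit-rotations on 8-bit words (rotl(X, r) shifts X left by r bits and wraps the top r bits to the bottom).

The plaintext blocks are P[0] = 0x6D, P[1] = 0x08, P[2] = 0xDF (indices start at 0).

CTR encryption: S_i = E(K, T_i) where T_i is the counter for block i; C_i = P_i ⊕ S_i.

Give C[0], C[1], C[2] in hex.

C[0] = 0x89, C[1] = 0xE4, C[2] = 0xCB

C[0]: T = 0xAE, S = E(K, T) = 0xE4; 0x6D ⊕ 0xE4 = 0x89.
C[1]: T = 0xAF, S = E(K, T) = 0xEC; 0x08 ⊕ 0xEC = 0xE4.
C[2]: T = 0xB0, S = E(K, T) = 0x14; 0xDF ⊕ 0x14 = 0xCB.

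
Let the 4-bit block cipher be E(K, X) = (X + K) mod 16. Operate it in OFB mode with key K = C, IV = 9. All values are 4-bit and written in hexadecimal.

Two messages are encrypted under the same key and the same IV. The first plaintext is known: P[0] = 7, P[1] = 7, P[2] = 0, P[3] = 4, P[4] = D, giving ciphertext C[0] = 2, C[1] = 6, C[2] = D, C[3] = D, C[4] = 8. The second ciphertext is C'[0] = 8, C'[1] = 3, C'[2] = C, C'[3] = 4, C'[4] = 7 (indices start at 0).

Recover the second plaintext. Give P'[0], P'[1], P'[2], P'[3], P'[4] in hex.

P'[0] = D, P'[1] = 2, P'[2] = 1, P'[3] = D, P'[4] = 2

In OFB with a reused IV, both messages share the same keystream S_i, so C_i ⊕ C'_i = P_i ⊕ P'_i and thus P'_i = P_i ⊕ C_i ⊕ C'_i.
P'[0]: 7 ⊕ 2 ⊕ 8 = D.
P'[1]: 7 ⊕ 6 ⊕ 3 = 2.
P'[2]: 0 ⊕ D ⊕ C = 1.
P'[3]: 4 ⊕ D ⊕ 4 = D.
P'[4]: D ⊕ 8 ⊕ 7 = 2.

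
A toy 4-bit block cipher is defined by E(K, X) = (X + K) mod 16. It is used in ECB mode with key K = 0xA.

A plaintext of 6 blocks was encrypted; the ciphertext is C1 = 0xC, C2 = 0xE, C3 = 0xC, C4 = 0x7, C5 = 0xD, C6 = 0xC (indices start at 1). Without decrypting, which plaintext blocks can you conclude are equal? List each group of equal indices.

P1 = P3 = P6

ECB encrypts each block independently with the same key, so equal ciphertext blocks imply equal plaintext blocks.
C1 = C3 = C6 = 0xC, so P1 = P3 = P6.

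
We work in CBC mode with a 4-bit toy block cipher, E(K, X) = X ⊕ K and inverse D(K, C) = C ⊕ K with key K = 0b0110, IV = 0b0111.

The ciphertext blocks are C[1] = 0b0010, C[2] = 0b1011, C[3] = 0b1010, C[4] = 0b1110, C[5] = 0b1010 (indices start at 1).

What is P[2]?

P[2] = 0b1111

CBC decryption: P_i = D(K, C_i) ⊕ C_{i−1}, with C_{0} = IV.
P[2]: D(K, 0b1011) = 0b1101; 0b1101 ⊕ 0b0010 = 0b1111.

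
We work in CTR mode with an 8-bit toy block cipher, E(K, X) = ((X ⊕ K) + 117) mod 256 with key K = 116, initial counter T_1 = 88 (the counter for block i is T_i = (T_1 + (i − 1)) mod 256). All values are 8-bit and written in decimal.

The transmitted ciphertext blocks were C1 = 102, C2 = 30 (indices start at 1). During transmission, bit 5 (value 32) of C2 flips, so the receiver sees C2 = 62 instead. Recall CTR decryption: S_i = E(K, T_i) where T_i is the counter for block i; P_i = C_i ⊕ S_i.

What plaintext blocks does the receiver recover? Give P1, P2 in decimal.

P1 = 199, P2 = 156

Only C2 changed, to 62. In CTR, a change in C_i flips the same bit in P_i only; the keystream is unaffected. Decrypting the received ciphertext:
P1: T = 88, S = E(K, T) = 161; 102 ⊕ 161 = 199.
P2: T = 89, S = E(K, T) = 162; 62 ⊕ 162 = 156.
Blocks that differ from the original plaintext: P2.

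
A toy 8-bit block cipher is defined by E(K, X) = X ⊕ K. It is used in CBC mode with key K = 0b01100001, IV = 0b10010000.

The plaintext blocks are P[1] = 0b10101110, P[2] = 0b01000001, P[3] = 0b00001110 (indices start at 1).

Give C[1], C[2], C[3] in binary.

CBC encryption: C_i = E(K, P_i ⊕ C_{i−1}), with C_{0} = IV.
C[1]: P[1] ⊕ 0b10010000 = 0b00111110; E(K, 0b00111110) = 0b01011111.
C[2]: P[2] ⊕ 0b01011111 = 0b00011110; E(K, 0b00011110) = 0b01111111.
C[3]: P[3] ⊕ 0b01111111 = 0b01110001; E(K, 0b01110001) = 0b00010000.

C[1] = 0b01011111, C[2] = 0b01111111, C[3] = 0b00010000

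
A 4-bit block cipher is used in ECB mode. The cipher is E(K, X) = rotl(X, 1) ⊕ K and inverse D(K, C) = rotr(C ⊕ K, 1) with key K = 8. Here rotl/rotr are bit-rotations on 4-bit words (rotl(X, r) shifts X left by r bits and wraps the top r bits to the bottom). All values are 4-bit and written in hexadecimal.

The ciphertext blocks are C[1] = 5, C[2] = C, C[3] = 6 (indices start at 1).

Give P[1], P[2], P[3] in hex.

P[1] = E, P[2] = 2, P[3] = 7

ECB decryption: P_i = D(K, C_i).
P[1]: D(K, 5) = E.
P[2]: D(K, C) = 2.
P[3]: D(K, 6) = 7.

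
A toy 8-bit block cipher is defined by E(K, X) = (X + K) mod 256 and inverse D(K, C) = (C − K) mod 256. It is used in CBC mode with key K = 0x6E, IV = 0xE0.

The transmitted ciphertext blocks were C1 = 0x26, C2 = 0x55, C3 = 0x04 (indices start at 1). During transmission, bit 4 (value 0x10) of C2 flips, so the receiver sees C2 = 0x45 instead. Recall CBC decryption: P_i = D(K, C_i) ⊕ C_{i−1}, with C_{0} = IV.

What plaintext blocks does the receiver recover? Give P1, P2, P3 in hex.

Only C2 changed, to 0x45. In CBC, a change in C_i garbles P_i and flips the same bit in P_{i+1}. Decrypting the received ciphertext:
P1: D(K, 0x26) = 0xB8; 0xB8 ⊕ 0xE0 = 0x58.
P2: D(K, 0x45) = 0xD7; 0xD7 ⊕ 0x26 = 0xF1.
P3: D(K, 0x04) = 0x96; 0x96 ⊕ 0x45 = 0xD3.
Blocks that differ from the original plaintext: P2, P3.

P1 = 0x58, P2 = 0xF1, P3 = 0xD3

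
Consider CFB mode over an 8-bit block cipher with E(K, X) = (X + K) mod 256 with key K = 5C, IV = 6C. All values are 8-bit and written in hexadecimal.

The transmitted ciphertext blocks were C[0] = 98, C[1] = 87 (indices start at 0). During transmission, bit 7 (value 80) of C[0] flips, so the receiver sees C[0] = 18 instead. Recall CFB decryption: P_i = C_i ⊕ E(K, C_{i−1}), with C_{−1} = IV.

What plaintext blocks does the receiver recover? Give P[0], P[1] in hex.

P[0] = D0, P[1] = F3

Only C[0] changed, to 18. In CFB, a change in C_i flips the same bit in P_i and garbles P_{i+1}. Decrypting the received ciphertext:
P[0]: E(K, 6C) = C8; 18 ⊕ C8 = D0.
P[1]: E(K, 18) = 74; 87 ⊕ 74 = F3.
Blocks that differ from the original plaintext: P[0], P[1].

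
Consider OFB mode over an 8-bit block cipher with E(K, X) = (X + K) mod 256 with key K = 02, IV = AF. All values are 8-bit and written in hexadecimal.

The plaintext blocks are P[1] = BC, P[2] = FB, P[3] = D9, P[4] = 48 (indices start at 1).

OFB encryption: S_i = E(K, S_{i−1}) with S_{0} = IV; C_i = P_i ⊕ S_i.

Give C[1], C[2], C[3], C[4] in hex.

C[1] = 0D, C[2] = 48, C[3] = 6C, C[4] = FF

C[1]: S = E(K, AF) = B1; BC ⊕ B1 = 0D.
C[2]: S = E(K, B1) = B3; FB ⊕ B3 = 48.
C[3]: S = E(K, B3) = B5; D9 ⊕ B5 = 6C.
C[4]: S = E(K, B5) = B7; 48 ⊕ B7 = FF.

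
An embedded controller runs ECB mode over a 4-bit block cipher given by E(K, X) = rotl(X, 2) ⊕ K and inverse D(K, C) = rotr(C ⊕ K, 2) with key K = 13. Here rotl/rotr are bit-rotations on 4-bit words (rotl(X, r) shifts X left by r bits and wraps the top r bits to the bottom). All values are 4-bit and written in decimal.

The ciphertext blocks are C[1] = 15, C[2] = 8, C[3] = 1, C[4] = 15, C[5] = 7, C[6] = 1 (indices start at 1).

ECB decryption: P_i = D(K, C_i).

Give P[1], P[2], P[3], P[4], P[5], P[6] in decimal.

P[1]: D(K, 15) = 8.
P[2]: D(K, 8) = 5.
P[3]: D(K, 1) = 3.
P[4]: D(K, 15) = 8.
P[5]: D(K, 7) = 10.
P[6]: D(K, 1) = 3.

P[1] = 8, P[2] = 5, P[3] = 3, P[4] = 8, P[5] = 10, P[6] = 3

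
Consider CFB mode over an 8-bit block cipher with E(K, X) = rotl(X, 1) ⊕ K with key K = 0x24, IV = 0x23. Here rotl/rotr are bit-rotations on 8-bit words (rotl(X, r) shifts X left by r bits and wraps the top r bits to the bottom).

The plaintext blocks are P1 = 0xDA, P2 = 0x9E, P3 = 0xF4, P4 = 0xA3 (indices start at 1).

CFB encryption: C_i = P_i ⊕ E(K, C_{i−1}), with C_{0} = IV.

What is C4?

C1: E(K, 0x23) = 0x62; 0xDA ⊕ 0x62 = 0xB8.
C2: E(K, 0xB8) = 0x55; 0x9E ⊕ 0x55 = 0xCB.
C3: E(K, 0xCB) = 0xB3; 0xF4 ⊕ 0xB3 = 0x47.
C4: E(K, 0x47) = 0xAA; 0xA3 ⊕ 0xAA = 0x09.

C4 = 0x09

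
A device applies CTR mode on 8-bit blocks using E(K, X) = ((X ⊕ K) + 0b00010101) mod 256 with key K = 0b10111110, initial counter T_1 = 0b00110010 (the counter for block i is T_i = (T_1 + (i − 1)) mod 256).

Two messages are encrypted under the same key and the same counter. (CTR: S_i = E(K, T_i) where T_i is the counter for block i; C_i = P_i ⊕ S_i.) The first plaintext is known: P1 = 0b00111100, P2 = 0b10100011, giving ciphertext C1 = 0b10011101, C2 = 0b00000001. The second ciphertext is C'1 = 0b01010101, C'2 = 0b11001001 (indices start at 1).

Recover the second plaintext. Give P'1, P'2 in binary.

P'1 = 0b11110100, P'2 = 0b01101011

In CTR with a reused counter, both messages share the same keystream S_i, so C_i ⊕ C'_i = P_i ⊕ P'_i and thus P'_i = P_i ⊕ C_i ⊕ C'_i.
P'1: 0b00111100 ⊕ 0b10011101 ⊕ 0b01010101 = 0b11110100.
P'2: 0b10100011 ⊕ 0b00000001 ⊕ 0b11001001 = 0b01101011.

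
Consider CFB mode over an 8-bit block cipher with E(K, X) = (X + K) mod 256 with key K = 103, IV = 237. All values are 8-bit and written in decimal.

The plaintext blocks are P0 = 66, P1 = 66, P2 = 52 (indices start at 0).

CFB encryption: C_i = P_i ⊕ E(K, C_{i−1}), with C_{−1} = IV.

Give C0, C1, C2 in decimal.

C0: E(K, 237) = 84; 66 ⊕ 84 = 22.
C1: E(K, 22) = 125; 66 ⊕ 125 = 63.
C2: E(K, 63) = 166; 52 ⊕ 166 = 146.

C0 = 22, C1 = 63, C2 = 146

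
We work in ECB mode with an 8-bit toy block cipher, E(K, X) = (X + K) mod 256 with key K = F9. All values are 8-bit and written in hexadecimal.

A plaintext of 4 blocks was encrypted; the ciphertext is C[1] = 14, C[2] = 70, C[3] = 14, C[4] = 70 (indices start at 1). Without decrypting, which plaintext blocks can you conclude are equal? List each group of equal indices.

P[1] = P[3]; P[2] = P[4]

ECB encrypts each block independently with the same key, so equal ciphertext blocks imply equal plaintext blocks.
C[1] = C[3] = 14, so P[1] = P[3].
C[2] = C[4] = 70, so P[2] = P[4].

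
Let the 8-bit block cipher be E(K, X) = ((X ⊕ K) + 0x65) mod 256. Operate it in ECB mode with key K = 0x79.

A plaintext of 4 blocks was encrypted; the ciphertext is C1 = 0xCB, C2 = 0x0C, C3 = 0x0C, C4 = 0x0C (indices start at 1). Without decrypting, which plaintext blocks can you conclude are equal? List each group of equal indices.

P2 = P3 = P4

ECB encrypts each block independently with the same key, so equal ciphertext blocks imply equal plaintext blocks.
C2 = C3 = C4 = 0x0C, so P2 = P3 = P4.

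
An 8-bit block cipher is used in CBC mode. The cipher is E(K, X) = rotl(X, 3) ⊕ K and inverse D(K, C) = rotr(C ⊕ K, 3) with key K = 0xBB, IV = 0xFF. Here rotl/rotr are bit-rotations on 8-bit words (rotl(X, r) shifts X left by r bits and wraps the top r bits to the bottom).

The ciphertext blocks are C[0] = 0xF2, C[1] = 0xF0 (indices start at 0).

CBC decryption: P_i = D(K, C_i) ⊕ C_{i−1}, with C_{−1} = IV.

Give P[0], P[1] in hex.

P[0] = 0xD6, P[1] = 0x9B

P[0]: D(K, 0xF2) = 0x29; 0x29 ⊕ 0xFF = 0xD6.
P[1]: D(K, 0xF0) = 0x69; 0x69 ⊕ 0xF2 = 0x9B.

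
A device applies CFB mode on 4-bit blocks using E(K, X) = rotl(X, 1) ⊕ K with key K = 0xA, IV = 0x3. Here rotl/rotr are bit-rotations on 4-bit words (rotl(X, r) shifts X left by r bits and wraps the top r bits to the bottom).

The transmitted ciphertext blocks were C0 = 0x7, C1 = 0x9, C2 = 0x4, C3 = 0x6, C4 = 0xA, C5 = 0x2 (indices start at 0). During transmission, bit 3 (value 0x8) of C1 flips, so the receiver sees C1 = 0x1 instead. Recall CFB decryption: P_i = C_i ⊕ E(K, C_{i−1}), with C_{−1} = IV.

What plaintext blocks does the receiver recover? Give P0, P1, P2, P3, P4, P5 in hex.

P0 = 0xB, P1 = 0x5, P2 = 0xC, P3 = 0x4, P4 = 0xC, P5 = 0xD

Only C1 changed, to 0x1. In CFB, a change in C_i flips the same bit in P_i and garbles P_{i+1}. Decrypting the received ciphertext:
P0: E(K, 0x3) = 0xC; 0x7 ⊕ 0xC = 0xB.
P1: E(K, 0x7) = 0x4; 0x1 ⊕ 0x4 = 0x5.
P2: E(K, 0x1) = 0x8; 0x4 ⊕ 0x8 = 0xC.
P3: E(K, 0x4) = 0x2; 0x6 ⊕ 0x2 = 0x4.
P4: E(K, 0x6) = 0x6; 0xA ⊕ 0x6 = 0xC.
P5: E(K, 0xA) = 0xF; 0x2 ⊕ 0xF = 0xD.
Blocks that differ from the original plaintext: P1, P2.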